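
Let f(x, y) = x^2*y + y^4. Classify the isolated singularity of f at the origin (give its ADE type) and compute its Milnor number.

Type D_5, Milnor number mu = 5.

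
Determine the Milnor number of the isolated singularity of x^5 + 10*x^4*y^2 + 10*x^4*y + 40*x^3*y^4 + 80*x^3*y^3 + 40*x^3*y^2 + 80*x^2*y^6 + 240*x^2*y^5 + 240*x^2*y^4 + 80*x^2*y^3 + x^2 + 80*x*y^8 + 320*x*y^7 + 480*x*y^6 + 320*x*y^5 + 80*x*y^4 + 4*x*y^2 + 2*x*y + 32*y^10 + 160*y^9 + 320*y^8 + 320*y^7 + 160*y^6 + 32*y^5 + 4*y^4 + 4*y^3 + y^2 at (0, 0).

The Hessian of f at 0 has rank 1. Corank 1: A-series; mu = 4 gives A_4.

4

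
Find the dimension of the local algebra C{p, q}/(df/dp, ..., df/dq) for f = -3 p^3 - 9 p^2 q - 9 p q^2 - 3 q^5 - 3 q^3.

8

The Hessian of f at 0 has rank 0. Corank 2; j^3 = -3*(p + q)^3 is a perfect cube, so E-series; the 5-jet and mu = 8 give E_8.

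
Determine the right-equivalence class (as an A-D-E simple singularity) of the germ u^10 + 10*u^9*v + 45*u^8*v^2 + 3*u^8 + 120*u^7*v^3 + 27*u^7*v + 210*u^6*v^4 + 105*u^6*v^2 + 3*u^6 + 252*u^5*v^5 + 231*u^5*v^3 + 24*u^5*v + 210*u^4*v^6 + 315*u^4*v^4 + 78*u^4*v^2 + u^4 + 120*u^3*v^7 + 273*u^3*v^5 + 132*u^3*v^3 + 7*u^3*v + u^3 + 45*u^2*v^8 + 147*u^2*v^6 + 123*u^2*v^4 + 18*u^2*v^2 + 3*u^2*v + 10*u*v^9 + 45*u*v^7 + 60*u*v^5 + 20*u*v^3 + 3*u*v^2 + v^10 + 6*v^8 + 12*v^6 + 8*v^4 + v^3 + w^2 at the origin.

E7

The Hessian of f at 0 is [[0, 0, 0], [0, 0, 0], [0, 0, 2]] with rank 1, so corank 2. A Groebner basis of the Jacobian ideal J(f) in C{u,v,w} is {3*u^2 + 6*u*v + v^4 + v^3 + 3*v^2, u^3 + 9*u^2 + 18*u*v + 4*v^3 + 9*v^2, u^2*v - 5*u^2 - 10*u*v - 8*v^3/3 - 5*v^2, 2*u^2 + u*v^2 + 4*u*v + 5*v^3/3 + 2*v^2, w}; counting standard monomials gives mu = 7. Corank 2; j^3 = (u + v)^3 is a perfect cube, so E-series; the 4-jet and mu = 7 give E_7.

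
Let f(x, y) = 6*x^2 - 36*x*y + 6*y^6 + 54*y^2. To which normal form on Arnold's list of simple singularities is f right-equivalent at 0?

The Hessian of f at 0 has rank 1. Corank 1: A-series; mu = 5 gives A_5.

A_5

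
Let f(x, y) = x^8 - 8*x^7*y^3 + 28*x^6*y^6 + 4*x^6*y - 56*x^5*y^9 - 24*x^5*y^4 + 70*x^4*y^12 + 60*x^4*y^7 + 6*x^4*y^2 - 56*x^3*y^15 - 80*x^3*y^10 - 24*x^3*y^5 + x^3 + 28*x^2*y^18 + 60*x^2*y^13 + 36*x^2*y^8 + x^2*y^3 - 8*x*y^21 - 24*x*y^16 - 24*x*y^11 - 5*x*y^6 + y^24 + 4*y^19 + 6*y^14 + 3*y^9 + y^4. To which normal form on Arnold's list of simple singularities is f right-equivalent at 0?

E6

The Hessian of f at 0 has rank 0. Corank 2; j^3 = x^3 is a perfect cube, so E-series; the 4-jet and mu = 6 give E_6.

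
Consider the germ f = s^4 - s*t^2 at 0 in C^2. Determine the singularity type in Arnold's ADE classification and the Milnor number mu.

Type D5, Milnor number mu = 5.

The Hessian of f at 0 has rank 0. Corank 2; j^3 = -s*t^2 has shape L^2 M (L != M), so D-series; mu = 5 gives D_5.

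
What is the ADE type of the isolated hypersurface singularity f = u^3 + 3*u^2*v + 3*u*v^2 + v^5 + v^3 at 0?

E8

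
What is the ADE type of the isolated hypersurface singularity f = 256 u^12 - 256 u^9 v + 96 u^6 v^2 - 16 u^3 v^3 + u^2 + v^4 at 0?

A_3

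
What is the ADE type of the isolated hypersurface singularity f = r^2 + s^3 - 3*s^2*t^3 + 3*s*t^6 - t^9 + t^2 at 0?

A_{2}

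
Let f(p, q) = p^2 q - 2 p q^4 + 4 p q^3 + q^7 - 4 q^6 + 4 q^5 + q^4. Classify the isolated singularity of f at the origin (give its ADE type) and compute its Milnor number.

Type D_{5}, Milnor number mu = 5.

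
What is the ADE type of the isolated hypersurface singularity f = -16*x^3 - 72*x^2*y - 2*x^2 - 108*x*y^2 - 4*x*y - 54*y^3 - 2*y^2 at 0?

A_2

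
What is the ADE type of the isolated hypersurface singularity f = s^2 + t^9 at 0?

A_8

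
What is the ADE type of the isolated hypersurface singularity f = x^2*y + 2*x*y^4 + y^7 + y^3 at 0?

The Hessian of f at 0 is [[0, 0], [0, 0]] with rank 0, so corank 2. A Groebner basis of the Jacobian ideal J(f) in C{x,y} is {y^3, x^2 + 3*y^2, x*y}; counting standard monomials gives mu = 4. Corank 2; j^3 = y*(x^2 + y^2) splits into three distinct lines over C (the quadratic factor has nonzero discriminant), so D_4.

D_4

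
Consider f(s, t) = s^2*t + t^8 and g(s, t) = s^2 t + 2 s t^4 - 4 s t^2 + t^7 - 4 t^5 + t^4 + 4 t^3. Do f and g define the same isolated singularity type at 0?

No.

The Hessian of f at 0 is [[0, 0], [0, 0]] with rank 0, so corank 2. A Groebner basis of the Jacobian ideal J(f) in C{s,t} is {s^2/8 + t^7, s^3, s*t}; counting standard monomials gives mu = 9. Corank 2; j^3 = s^2*t has shape L^2 M (L != M), so D-series; mu = 9 gives D_9. The Hessian of g at 0 is [[0, 0], [0, 0]] with rank 0, so corank 2. A Groebner basis of the Jacobian ideal J(g) in C{s,t} is {s^3 + 2*s^2 - 8*t^2, s^2/4 + t^3 - t^2, s*t - 2*t^2}; counting standard monomials gives mu = 5. Corank 2; j^3 = t*(s - 2*t)^2 has shape L^2 M (L != M), so D-series; mu = 5 gives D_5. f is D_9 but g is D_5, hence not right-equivalent.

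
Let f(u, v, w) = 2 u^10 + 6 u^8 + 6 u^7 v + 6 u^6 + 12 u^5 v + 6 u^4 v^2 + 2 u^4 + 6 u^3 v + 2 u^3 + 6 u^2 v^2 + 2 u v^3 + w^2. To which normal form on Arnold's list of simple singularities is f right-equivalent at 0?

E_7

The Hessian of f at 0 is [[0, 0, 0], [0, 0, 0], [0, 0, 2]] with rank 1, so corank 2. A Groebner basis of the Jacobian ideal J(f) in C{u,v,w} is {3*u^2 + v^4 + v^3, u^3, u^2*v - u^2 - v^3/3, 2*u^2 + u*v^2 + 2*v^3/3, w}; counting standard monomials gives mu = 7. Corank 2; j^3 = 2*u^3 is a perfect cube, so E-series; the 4-jet and mu = 7 give E_7.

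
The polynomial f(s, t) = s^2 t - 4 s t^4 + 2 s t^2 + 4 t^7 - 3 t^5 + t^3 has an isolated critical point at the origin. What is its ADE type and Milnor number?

Type D6, Milnor number mu = 6.

The Hessian of f at 0 has rank 0. Corank 2; j^3 = t*(s + t)^2 has shape L^2 M (L != M), so D-series; mu = 6 gives D_6.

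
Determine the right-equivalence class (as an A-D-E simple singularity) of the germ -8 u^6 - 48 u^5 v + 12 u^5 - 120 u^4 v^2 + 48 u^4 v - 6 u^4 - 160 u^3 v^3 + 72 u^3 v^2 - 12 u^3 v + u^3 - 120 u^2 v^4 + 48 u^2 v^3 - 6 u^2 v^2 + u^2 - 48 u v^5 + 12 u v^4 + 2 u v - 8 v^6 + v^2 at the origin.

A2

The Hessian of f at 0 is [[2, 2], [2, 2]] with rank 1, so corank 1. A Groebner basis of the Jacobian ideal J(f) in C{u,v} is {v^2, u + v}; counting standard monomials gives mu = 2. Corank 1: A-series; mu = 2 gives A_2.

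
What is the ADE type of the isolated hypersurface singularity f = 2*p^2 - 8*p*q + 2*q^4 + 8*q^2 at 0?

The Hessian of f at 0 has rank 1. Corank 1: A-series; mu = 3 gives A_3.

A_3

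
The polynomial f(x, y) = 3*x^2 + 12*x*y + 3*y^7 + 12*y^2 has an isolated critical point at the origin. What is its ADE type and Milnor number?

The Hessian of f at 0 has rank 1. Corank 1: A-series; mu = 6 gives A_6.

Type A_{6}, Milnor number mu = 6.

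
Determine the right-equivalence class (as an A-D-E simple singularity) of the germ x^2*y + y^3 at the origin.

The Hessian of f at 0 has rank 0. Corank 2; j^3 = y*(x^2 + y^2) splits into three distinct lines over C (the quadratic factor has nonzero discriminant), so D_4.

D_4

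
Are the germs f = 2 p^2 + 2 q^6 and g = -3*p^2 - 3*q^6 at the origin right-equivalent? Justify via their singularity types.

Yes.

The Hessian of f at 0 has rank 1. Corank 1: A-series; mu = 5 gives A_5. The Hessian of g at 0 has rank 1. Corank 1: A-series; mu = 5 gives A_5. Both have type A_5, hence right-equivalent.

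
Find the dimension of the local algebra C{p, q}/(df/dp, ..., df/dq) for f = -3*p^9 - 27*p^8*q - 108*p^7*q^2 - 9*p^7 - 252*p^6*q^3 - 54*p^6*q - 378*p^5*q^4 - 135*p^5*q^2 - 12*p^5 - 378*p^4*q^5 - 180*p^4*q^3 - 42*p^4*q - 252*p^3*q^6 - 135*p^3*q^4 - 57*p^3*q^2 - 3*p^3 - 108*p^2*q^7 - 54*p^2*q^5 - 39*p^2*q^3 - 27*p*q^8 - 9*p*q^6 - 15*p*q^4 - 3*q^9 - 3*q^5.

The Hessian of f at 0 is [[0, 0], [0, 0]] with rank 0, so corank 2. A Groebner basis of the Jacobian ideal J(f) in C{p,q} is {p^2/2 + p*q^3, -2*p^2 + q^4, p^3, p^2*q}; counting standard monomials gives mu = 8. Corank 2; j^3 = -3*p^3 is a perfect cube, so E-series; the 5-jet and mu = 8 give E_8.

8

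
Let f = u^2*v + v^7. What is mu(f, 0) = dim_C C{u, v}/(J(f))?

The Hessian of f at 0 has rank 0. Corank 2; j^3 = u^2*v has shape L^2 M (L != M), so D-series; mu = 8 gives D_8.

8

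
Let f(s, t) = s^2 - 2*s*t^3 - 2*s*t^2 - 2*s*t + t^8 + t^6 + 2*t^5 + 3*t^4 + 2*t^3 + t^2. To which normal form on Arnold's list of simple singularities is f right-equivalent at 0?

The Hessian of f at 0 has rank 1. Corank 1: A-series; mu = 7 gives A_7.

A_7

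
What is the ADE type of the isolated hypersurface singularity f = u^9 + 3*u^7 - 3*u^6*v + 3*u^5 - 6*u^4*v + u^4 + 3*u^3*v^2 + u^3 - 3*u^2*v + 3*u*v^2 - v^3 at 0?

E_6

The Hessian of f at 0 is [[0, 0], [0, 0]] with rank 0, so corank 2. A Groebner basis of the Jacobian ideal J(f) in C{u,v} is {v^4, u*v^2 - 2*v^3/3, u^2 - 2*u*v + v^2}; counting standard monomials gives mu = 6. Corank 2; j^3 = (u - v)^3 is a perfect cube, so E-series; the 4-jet and mu = 6 give E_6.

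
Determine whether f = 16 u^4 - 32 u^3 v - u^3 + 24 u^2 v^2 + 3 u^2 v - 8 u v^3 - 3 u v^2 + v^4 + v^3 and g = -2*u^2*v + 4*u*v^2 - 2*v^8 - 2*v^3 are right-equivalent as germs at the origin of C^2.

No.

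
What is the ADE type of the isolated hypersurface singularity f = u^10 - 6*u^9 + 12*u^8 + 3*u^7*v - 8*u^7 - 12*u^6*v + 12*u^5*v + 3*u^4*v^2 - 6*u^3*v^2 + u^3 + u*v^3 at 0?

E7

The Hessian of f at 0 has rank 0. Corank 2; j^3 = u^3 is a perfect cube, so E-series; the 4-jet and mu = 7 give E_7.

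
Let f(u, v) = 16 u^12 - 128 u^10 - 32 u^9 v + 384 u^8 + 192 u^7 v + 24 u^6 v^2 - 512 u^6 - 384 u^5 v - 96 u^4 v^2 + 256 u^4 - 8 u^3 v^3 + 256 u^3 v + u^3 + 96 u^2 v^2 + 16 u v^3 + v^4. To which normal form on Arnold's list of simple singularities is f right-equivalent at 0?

The Hessian of f at 0 has rank 0. Corank 2; j^3 = u^3 is a perfect cube, so E-series; the 4-jet and mu = 6 give E_6.

E6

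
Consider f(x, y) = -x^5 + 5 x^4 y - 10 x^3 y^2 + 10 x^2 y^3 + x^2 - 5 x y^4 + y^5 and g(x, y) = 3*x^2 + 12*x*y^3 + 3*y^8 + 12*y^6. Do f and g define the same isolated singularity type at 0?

No.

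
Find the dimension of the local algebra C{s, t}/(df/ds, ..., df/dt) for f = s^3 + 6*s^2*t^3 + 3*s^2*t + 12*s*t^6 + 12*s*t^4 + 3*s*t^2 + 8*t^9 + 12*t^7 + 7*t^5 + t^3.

8

The Hessian of f at 0 is [[0, 0], [0, 0]] with rank 0, so corank 2. A Groebner basis of the Jacobian ideal J(f) in C{s,t} is {s^2/4 + s*t^3 + s*t/2 + t^2/4, t^4, s^3 - 3*s*t^2 - 2*t^3, s^2*t + 2*s*t^2 + t^3}; counting standard monomials gives mu = 8. Corank 2; j^3 = (s + t)^3 is a perfect cube, so E-series; the 5-jet and mu = 8 give E_8.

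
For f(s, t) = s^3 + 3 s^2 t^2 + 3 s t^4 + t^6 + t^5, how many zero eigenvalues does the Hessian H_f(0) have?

2

Hessian at 0 has rank 0.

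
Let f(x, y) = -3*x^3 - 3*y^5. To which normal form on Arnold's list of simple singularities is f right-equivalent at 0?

The Hessian of f at 0 has rank 0. Corank 2; j^3 = -3*x^3 is a perfect cube, so E-series; the 5-jet and mu = 8 give E_8.

E_{8}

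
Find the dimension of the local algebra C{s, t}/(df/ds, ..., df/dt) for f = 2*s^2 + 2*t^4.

3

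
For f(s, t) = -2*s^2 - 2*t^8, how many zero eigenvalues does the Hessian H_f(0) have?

1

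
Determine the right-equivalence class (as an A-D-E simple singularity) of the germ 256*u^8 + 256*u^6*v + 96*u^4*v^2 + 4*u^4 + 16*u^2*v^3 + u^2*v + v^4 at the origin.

D_{5}

The Hessian of f at 0 is [[0, 0], [0, 0]] with rank 0, so corank 2. A Groebner basis of the Jacobian ideal J(f) in C{u,v} is {u^3, u^2/4 + v^3, u*v}; counting standard monomials gives mu = 5. Corank 2; j^3 = u^2*v has shape L^2 M (L != M), so D-series; mu = 5 gives D_5.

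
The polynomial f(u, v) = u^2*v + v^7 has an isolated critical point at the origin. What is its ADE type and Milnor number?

Type D_8, Milnor number mu = 8.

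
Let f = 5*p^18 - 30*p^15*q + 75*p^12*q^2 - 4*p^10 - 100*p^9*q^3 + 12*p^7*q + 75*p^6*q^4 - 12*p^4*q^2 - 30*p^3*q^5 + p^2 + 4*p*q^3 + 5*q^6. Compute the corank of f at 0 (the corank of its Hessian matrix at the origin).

1

The Hessian at 0 is [[2, 0], [0, 0]] of rank 1; hence corank 1.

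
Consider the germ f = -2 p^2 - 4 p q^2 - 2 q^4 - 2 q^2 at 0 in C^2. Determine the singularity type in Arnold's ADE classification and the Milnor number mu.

The Hessian of f at 0 has rank 2. Corank 0: nondegenerate Morse point, so A_1.

Type A_1, Milnor number mu = 1.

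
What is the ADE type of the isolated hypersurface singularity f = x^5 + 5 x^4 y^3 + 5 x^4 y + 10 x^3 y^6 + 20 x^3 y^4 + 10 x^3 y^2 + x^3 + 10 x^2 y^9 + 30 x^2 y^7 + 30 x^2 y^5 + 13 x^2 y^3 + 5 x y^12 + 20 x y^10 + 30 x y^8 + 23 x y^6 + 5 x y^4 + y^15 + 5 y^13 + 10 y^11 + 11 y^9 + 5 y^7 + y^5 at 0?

E_8

The Hessian of f at 0 has rank 0. Corank 2; j^3 = x^3 is a perfect cube, so E-series; the 5-jet and mu = 8 give E_8.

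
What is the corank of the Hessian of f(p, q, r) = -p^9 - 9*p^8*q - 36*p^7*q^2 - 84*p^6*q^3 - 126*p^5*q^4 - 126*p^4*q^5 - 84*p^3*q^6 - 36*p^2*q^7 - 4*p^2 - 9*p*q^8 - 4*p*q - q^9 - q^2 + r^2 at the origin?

The Hessian at 0 is [[-8, -4, 0], [-4, -2, 0], [0, 0, 2]] of rank 2; hence corank 1.

1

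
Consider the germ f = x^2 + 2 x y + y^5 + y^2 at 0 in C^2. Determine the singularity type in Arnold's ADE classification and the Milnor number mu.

Type A4, Milnor number mu = 4.

The Hessian of f at 0 has rank 1. Corank 1: A-series; mu = 4 gives A_4.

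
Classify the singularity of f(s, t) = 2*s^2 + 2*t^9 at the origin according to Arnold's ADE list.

A8

The Hessian of f at 0 has rank 1. Corank 1: A-series; mu = 8 gives A_8.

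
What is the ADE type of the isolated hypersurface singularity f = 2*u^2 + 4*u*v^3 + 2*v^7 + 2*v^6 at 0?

The Hessian of f at 0 is [[4, 0], [0, 0]] with rank 1, so corank 1. A Groebner basis of the Jacobian ideal J(f) in C{u,v} is {u + v^3, u^2}; counting standard monomials gives mu = 6. Corank 1: A-series; mu = 6 gives A_6.

A_6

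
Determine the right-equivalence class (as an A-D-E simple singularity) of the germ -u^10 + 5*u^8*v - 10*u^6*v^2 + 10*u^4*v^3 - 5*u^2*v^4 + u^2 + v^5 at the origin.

The Hessian of f at 0 has rank 1. Corank 1: A-series; mu = 4 gives A_4.

A_{4}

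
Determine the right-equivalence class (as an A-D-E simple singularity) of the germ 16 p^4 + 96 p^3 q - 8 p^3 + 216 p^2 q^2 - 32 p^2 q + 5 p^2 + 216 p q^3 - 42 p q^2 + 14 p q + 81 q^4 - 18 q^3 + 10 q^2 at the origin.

A_1

The Hessian of f at 0 has rank 2. Corank 0: nondegenerate Morse point, so A_1.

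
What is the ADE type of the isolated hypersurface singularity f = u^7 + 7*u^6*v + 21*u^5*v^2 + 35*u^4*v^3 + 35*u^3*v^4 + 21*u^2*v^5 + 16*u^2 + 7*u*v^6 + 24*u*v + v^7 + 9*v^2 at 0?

The Hessian of f at 0 is [[32, 24], [24, 18]] with rank 1, so corank 1. A Groebner basis of the Jacobian ideal J(f) in C{u,v} is {v^6, u + 3*v/4}; counting standard monomials gives mu = 6. Corank 1: A-series; mu = 6 gives A_6.

A_6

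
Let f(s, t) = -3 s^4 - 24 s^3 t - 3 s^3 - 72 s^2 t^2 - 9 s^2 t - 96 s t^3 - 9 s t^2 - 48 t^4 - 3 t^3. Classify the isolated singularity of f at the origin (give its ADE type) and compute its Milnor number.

Type E6, Milnor number mu = 6.

The Hessian of f at 0 is [[0, 0], [0, 0]] with rank 0, so corank 2. A Groebner basis of the Jacobian ideal J(f) in C{s,t} is {t^4, s*t^2 + 4*t^3/3, s^2 + 2*s*t + t^2}; counting standard monomials gives mu = 6. Corank 2; j^3 = -3*(s + t)^3 is a perfect cube, so E-series; the 4-jet and mu = 6 give E_6.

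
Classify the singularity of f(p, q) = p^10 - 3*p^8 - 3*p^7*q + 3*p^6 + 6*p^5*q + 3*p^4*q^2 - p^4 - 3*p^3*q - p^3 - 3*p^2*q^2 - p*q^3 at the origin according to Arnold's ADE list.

The Hessian of f at 0 has rank 0. Corank 2; j^3 = -p^3 is a perfect cube, so E-series; the 4-jet and mu = 7 give E_7.

E_7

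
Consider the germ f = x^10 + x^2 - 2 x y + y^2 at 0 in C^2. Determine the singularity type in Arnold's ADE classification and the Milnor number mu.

The Hessian of f at 0 is [[2, -2], [-2, 2]] with rank 1, so corank 1. A Groebner basis of the Jacobian ideal J(f) in C{x,y} is {y^9, x - y}; counting standard monomials gives mu = 9. Corank 1: A-series; mu = 9 gives A_9.

Type A_{9}, Milnor number mu = 9.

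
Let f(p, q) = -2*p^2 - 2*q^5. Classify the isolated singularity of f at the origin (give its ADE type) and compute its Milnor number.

Type A_4, Milnor number mu = 4.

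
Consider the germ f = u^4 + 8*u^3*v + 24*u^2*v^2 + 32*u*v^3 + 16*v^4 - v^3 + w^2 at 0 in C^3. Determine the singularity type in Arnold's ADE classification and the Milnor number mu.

The Hessian of f at 0 is [[0, 0, 0], [0, 0, 0], [0, 0, 2]] with rank 1, so corank 2. A Groebner basis of the Jacobian ideal J(f) in C{u,v,w} is {u^3 + 6*u^2*v, v^2, w}; counting standard monomials gives mu = 6. Corank 2; j^3 = -v^3 is a perfect cube, so E-series; the 4-jet and mu = 6 give E_6.

Type E6, Milnor number mu = 6.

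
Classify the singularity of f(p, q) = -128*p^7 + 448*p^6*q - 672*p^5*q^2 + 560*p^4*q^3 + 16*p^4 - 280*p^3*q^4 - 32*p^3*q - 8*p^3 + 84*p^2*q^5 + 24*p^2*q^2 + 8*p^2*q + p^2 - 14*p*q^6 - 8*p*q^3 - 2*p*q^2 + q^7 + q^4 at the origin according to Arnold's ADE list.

A_6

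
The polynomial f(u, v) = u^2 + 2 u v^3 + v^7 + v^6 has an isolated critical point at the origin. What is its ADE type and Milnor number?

Type A_{6}, Milnor number mu = 6.

The Hessian of f at 0 is [[2, 0], [0, 0]] with rank 1, so corank 1. A Groebner basis of the Jacobian ideal J(f) in C{u,v} is {u + v^3, u^2}; counting standard monomials gives mu = 6. Corank 1: A-series; mu = 6 gives A_6.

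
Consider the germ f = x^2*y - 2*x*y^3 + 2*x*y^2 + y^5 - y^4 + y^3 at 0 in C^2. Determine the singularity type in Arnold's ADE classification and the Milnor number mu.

Type D5, Milnor number mu = 5.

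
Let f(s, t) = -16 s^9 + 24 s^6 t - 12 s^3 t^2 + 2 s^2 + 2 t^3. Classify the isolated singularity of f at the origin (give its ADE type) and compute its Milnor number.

The Hessian of f at 0 has rank 1. Corank 1: A-series; mu = 2 gives A_2.

Type A_2, Milnor number mu = 2.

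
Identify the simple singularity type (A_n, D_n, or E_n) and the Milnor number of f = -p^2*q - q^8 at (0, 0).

Type D_{9}, Milnor number mu = 9.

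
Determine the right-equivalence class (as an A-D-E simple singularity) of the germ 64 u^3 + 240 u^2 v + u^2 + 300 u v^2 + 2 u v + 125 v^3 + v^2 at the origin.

A_{2}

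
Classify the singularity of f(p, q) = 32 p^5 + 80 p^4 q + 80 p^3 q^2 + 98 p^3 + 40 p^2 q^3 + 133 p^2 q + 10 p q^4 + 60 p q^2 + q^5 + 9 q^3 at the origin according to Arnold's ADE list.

The Hessian of f at 0 is [[0, 0], [0, 0]] with rank 0, so corank 2. A Groebner basis of the Jacobian ideal J(f) in C{p,q} is {-16807*p*q/10 + q^4 - 7203*q^2/10, p*q^2 + 3*q^3/7, p^2 + 13*p*q/14 + 3*q^2/14}; counting standard monomials gives mu = 6. Corank 2; j^3 = (2*p + q)*(7*p + 3*q)^2 has shape L^2 M (L != M), so D-series; mu = 6 gives D_6.

D_{6}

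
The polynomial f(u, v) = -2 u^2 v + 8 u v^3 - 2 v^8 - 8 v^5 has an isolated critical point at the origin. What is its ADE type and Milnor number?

Type D9, Milnor number mu = 9.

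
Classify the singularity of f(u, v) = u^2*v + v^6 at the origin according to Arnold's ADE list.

The Hessian of f at 0 is [[0, 0], [0, 0]] with rank 0, so corank 2. A Groebner basis of the Jacobian ideal J(f) in C{u,v} is {u^2/6 + v^5, u^3, u*v}; counting standard monomials gives mu = 7. Corank 2; j^3 = u^2*v has shape L^2 M (L != M), so D-series; mu = 7 gives D_7.

D7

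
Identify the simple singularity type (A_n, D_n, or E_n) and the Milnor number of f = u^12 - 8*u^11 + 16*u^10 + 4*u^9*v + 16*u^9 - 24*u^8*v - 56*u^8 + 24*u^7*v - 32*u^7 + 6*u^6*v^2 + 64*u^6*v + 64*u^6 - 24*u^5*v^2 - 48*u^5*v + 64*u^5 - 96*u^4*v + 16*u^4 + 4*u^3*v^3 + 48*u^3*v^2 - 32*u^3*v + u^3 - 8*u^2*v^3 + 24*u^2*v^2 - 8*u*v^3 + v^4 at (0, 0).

The Hessian of f at 0 has rank 0. Corank 2; j^3 = u^3 is a perfect cube, so E-series; the 4-jet and mu = 6 give E_6.

Type E6, Milnor number mu = 6.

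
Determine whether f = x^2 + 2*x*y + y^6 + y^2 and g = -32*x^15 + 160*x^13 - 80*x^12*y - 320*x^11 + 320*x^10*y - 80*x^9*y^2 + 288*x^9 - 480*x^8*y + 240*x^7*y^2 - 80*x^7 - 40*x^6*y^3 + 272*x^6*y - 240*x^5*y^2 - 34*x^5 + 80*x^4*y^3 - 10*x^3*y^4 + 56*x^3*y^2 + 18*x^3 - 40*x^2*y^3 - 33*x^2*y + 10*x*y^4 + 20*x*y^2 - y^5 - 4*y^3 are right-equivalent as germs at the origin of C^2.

No.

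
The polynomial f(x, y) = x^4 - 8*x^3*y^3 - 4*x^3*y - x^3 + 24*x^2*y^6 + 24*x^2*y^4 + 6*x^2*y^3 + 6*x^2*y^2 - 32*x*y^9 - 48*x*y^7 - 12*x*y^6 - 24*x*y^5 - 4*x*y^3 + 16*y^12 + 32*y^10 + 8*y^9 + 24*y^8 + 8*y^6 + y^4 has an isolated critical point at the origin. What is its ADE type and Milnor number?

The Hessian of f at 0 is [[0, 0], [0, 0]] with rank 0, so corank 2. A Groebner basis of the Jacobian ideal J(f) in C{x,y} is {y^4, x*y^2 - y^3/3, x^2}; counting standard monomials gives mu = 6. Corank 2; j^3 = -x^3 is a perfect cube, so E-series; the 4-jet and mu = 6 give E_6.

Type E_6, Milnor number mu = 6.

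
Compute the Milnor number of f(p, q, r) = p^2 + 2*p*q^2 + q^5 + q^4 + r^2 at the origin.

4

The Hessian of f at 0 has rank 2. Corank 1: A-series; mu = 4 gives A_4.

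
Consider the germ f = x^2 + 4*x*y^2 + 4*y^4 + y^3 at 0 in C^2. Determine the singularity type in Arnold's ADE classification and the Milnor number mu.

Type A_2, Milnor number mu = 2.

The Hessian of f at 0 has rank 1. Corank 1: A-series; mu = 2 gives A_2.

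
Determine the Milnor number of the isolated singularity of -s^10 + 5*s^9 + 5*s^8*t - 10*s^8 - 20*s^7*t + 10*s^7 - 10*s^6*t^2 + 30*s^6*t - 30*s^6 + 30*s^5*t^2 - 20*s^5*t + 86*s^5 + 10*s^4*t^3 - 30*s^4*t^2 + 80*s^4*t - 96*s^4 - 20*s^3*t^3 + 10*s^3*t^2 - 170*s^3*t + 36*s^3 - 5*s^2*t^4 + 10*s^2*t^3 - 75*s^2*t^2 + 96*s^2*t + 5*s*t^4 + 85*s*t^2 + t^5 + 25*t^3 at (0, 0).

6

The Hessian of f at 0 has rank 0. Corank 2; j^3 = (s + t)*(6*s + 5*t)^2 has shape L^2 M (L != M), so D-series; mu = 6 gives D_6.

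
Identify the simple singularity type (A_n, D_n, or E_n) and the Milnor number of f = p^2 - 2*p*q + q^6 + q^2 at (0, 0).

Type A_{5}, Milnor number mu = 5.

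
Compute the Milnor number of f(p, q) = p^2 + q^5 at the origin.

The Hessian of f at 0 has rank 1. Corank 1: A-series; mu = 4 gives A_4.

4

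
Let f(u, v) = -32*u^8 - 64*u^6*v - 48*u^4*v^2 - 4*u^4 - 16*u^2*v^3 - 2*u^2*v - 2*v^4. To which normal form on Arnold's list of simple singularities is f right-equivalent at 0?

The Hessian of f at 0 has rank 0. Corank 2; j^3 = -2*u^2*v has shape L^2 M (L != M), so D-series; mu = 5 gives D_5.

D_5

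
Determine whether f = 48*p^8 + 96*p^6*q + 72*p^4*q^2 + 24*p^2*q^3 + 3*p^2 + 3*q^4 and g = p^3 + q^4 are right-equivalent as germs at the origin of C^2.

The Hessian of f at 0 is [[6, 0], [0, 0]] with rank 1, so corank 1. A Groebner basis of the Jacobian ideal J(f) in C{p,q} is {q^3, p}; counting standard monomials gives mu = 3. Corank 1: A-series; mu = 3 gives A_3. The Hessian of g at 0 is [[0, 0], [0, 0]] with rank 0, so corank 2. A Groebner basis of the Jacobian ideal J(g) in C{p,q} is {q^3, p^2}; counting standard monomials gives mu = 6. Corank 2; j^3 = p^3 is a perfect cube, so E-series; the 4-jet and mu = 6 give E_6. f is A_3 but g is E_6, hence not right-equivalent.

No.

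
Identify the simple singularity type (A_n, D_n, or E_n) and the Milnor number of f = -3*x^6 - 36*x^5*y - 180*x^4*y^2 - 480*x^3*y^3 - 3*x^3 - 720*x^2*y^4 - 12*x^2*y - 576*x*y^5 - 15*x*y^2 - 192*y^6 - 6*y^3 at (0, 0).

Type D_7, Milnor number mu = 7.

The Hessian of f at 0 has rank 0. Corank 2; j^3 = -3*(x + y)^2*(x + 2*y) has shape L^2 M (L != M), so D-series; mu = 7 gives D_7.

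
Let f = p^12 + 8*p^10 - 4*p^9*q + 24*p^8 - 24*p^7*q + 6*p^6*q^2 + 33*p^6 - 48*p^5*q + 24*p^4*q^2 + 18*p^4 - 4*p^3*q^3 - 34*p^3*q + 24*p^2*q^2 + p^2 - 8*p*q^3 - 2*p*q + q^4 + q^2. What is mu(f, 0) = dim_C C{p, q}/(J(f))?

3

The Hessian of f at 0 is [[2, -2], [-2, 2]] with rank 1, so corank 1. A Groebner basis of the Jacobian ideal J(f) in C{p,q} is {q^3, p - q}; counting standard monomials gives mu = 3. Corank 1: A-series; mu = 3 gives A_3.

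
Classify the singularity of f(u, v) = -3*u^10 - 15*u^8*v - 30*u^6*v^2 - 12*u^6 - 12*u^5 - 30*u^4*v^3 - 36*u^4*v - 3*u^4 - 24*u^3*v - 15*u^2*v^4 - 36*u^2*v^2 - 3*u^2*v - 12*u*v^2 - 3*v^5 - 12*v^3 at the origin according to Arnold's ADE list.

The Hessian of f at 0 is [[0, 0], [0, 0]] with rank 0, so corank 2. A Groebner basis of the Jacobian ideal J(f) in C{u,v} is {u^3 + 32*u^2/59 + 69*u*v/59 + 10*v^2/59, u^2*v + u*v/2 + v^2, -8*u^2/59 + u*v^2 - 187*u*v/236 - 123*v^2/118, 8*u^2/59 + 315*u*v/472 + v^3 + 187*v^2/236}; counting standard monomials gives mu = 6. Corank 2; j^3 = -3*v*(u + 2*v)^2 has shape L^2 M (L != M), so D-series; mu = 6 gives D_6.

D_6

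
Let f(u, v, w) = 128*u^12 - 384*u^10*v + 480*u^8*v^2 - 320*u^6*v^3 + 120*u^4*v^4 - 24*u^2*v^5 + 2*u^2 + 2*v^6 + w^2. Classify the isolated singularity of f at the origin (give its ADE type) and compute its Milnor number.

Type A_5, Milnor number mu = 5.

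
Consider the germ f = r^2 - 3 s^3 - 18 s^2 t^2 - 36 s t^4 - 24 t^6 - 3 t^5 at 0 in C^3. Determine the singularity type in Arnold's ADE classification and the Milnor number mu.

Type E_8, Milnor number mu = 8.

The Hessian of f at 0 is [[0, 0, 0], [0, 0, 0], [0, 0, 2]] with rank 1, so corank 2. A Groebner basis of the Jacobian ideal J(f) in C{s,t,r} is {t^4, s^3, s^2/4 + s*t^2, r}; counting standard monomials gives mu = 8. Corank 2; j^3 = -3*s^3 is a perfect cube, so E-series; the 5-jet and mu = 8 give E_8.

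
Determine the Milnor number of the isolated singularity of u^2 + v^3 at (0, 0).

2

The Hessian of f at 0 is [[2, 0], [0, 0]] with rank 1, so corank 1. A Groebner basis of the Jacobian ideal J(f) in C{u,v} is {v^2, u}; counting standard monomials gives mu = 2. Corank 1: A-series; mu = 2 gives A_2.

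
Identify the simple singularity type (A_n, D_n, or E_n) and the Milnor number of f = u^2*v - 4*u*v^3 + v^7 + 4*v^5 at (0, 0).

Type D8, Milnor number mu = 8.

The Hessian of f at 0 has rank 0. Corank 2; j^3 = u^2*v has shape L^2 M (L != M), so D-series; mu = 8 gives D_8.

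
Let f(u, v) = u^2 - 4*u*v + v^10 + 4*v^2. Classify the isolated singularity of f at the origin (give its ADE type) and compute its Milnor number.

Type A_{9}, Milnor number mu = 9.

The Hessian of f at 0 has rank 1. Corank 1: A-series; mu = 9 gives A_9.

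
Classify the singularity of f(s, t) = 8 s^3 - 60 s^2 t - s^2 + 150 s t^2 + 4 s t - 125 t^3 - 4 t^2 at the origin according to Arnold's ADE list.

A_{2}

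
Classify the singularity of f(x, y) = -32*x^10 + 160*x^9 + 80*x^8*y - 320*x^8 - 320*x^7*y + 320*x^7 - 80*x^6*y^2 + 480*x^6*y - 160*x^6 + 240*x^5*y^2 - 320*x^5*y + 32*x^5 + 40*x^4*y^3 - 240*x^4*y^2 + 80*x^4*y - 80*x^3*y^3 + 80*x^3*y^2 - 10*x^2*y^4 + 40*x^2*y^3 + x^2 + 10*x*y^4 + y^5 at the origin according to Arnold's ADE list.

A_4

The Hessian of f at 0 has rank 1. Corank 1: A-series; mu = 4 gives A_4.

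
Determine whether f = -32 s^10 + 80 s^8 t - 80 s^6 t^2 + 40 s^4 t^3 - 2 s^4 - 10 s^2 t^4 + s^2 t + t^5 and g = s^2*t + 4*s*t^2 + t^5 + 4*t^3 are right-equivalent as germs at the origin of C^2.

Yes.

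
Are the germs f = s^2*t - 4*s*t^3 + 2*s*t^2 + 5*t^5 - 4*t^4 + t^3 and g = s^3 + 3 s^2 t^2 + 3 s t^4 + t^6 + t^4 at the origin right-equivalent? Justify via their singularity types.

No.

The Hessian of f at 0 has rank 0. Corank 2; j^3 = t*(s + t)^2 has shape L^2 M (L != M), so D-series; mu = 6 gives D_6. The Hessian of g at 0 has rank 0. Corank 2; j^3 = s^3 is a perfect cube, so E-series; the 4-jet and mu = 6 give E_6. f is D_6 but g is E_6, hence not right-equivalent.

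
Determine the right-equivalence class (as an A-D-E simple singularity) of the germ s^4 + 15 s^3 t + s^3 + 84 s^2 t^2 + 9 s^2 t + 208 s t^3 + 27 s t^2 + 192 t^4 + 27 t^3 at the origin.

The Hessian of f at 0 is [[0, 0], [0, 0]] with rank 0, so corank 2. A Groebner basis of the Jacobian ideal J(f) in C{s,t} is {3*s^2 + 18*s*t + t^4 + t^3 + 27*t^2, s^3 + 63*s^2 + 378*s*t + 48*t^3 + 567*t^2, s^2*t - 13*s^2 - 78*s*t - 40*t^3/3 - 117*t^2, 2*s^2 + s*t^2 + 12*s*t + 11*t^3/3 + 18*t^2}; counting standard monomials gives mu = 7. Corank 2; j^3 = (s + 3*t)^3 is a perfect cube, so E-series; the 4-jet and mu = 7 give E_7.

E_{7}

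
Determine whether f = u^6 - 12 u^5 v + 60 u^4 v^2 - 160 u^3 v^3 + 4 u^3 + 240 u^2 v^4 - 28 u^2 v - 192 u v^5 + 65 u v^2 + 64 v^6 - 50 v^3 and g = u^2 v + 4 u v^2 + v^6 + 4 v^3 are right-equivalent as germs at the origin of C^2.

The Hessian of f at 0 is [[0, 0], [0, 0]] with rank 0, so corank 2. A Groebner basis of the Jacobian ideal J(f) in C{u,v} is {-32*u*v/3 + v^5 + 80*v^2/3, u*v^2 - 5*v^3/2, u^2 - 9*u*v/2 + 5*v^2}; counting standard monomials gives mu = 7. Corank 2; j^3 = (u - 2*v)*(2*u - 5*v)^2 has shape L^2 M (L != M), so D-series; mu = 7 gives D_7. The Hessian of g at 0 is [[0, 0], [0, 0]] with rank 0, so corank 2. A Groebner basis of the Jacobian ideal J(g) in C{u,v} is {u^2/6 + v^5 - 2*v^2/3, u^3 + 8*v^3, u*v + 2*v^2}; counting standard monomials gives mu = 7. Corank 2; j^3 = v*(u + 2*v)^2 has shape L^2 M (L != M), so D-series; mu = 7 gives D_7. Both have type D_7, hence right-equivalent.

Yes.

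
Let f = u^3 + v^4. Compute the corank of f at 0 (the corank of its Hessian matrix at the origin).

Hessian at 0 has rank 0.

2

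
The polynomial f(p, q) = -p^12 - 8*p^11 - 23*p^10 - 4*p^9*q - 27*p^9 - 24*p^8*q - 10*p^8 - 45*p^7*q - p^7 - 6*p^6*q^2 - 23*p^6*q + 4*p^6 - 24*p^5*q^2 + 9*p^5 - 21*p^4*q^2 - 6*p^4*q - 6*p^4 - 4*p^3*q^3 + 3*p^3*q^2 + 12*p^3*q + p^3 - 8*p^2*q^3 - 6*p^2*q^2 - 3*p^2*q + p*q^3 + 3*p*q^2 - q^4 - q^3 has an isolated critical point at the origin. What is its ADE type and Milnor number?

Type E7, Milnor number mu = 7.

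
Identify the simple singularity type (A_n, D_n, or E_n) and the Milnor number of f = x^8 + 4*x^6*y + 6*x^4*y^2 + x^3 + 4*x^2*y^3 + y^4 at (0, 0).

Type E_{6}, Milnor number mu = 6.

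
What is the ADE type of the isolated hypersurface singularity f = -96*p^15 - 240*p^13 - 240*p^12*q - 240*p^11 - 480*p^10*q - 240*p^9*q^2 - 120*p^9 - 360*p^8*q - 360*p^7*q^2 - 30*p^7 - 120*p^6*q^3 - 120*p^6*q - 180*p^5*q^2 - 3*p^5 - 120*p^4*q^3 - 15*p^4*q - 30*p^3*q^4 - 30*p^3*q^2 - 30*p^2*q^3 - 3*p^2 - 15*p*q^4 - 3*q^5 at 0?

A_4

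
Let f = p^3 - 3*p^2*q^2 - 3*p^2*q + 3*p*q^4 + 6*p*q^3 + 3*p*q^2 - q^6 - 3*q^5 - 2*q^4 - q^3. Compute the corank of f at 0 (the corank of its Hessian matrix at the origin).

2

The Hessian at 0 is [[0, 0], [0, 0]] of rank 0; hence corank 2.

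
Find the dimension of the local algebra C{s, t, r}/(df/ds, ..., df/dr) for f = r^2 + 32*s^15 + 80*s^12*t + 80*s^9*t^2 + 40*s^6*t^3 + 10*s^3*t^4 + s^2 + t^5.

4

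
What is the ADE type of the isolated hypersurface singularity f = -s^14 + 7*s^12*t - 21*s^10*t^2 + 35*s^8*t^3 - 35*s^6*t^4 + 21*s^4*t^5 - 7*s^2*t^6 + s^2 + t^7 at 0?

A_6

The Hessian of f at 0 has rank 1. Corank 1: A-series; mu = 6 gives A_6.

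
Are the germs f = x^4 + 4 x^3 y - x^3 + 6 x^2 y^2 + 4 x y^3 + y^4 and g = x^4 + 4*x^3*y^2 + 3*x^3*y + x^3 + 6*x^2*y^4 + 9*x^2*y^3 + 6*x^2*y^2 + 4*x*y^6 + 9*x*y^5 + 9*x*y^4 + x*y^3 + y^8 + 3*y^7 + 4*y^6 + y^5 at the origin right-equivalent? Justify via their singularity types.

No.

The Hessian of f at 0 has rank 0. Corank 2; j^3 = -x^3 is a perfect cube, so E-series; the 4-jet and mu = 6 give E_6. The Hessian of g at 0 has rank 0. Corank 2; j^3 = x^3 is a perfect cube, so E-series; the 4-jet and mu = 7 give E_7. f is E_6 but g is E_7, hence not right-equivalent.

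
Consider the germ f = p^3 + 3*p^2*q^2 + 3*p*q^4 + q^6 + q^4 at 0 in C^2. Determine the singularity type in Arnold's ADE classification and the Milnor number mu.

Type E6, Milnor number mu = 6.

The Hessian of f at 0 is [[0, 0], [0, 0]] with rank 0, so corank 2. A Groebner basis of the Jacobian ideal J(f) in C{p,q} is {p^3, p^2*q, p^2/2 + p*q^2, q^3}; counting standard monomials gives mu = 6. Corank 2; j^3 = p^3 is a perfect cube, so E-series; the 4-jet and mu = 6 give E_6.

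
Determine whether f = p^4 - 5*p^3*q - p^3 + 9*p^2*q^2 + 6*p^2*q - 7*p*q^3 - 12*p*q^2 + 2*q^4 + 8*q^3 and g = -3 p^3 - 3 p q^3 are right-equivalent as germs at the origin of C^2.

The Hessian of f at 0 is [[0, 0], [0, 0]] with rank 0, so corank 2. A Groebner basis of the Jacobian ideal J(f) in C{p,q} is {3*p^2 - 12*p*q + q^4 - q^3 + 12*q^2, p^3 - 18*p^2 + 72*p*q - 2*q^3 - 72*q^2, p^2*q - 7*p^2 + 28*p*q - 5*q^3/3 - 28*q^2, -2*p^2 + p*q^2 + 8*p*q - 4*q^3/3 - 8*q^2}; counting standard monomials gives mu = 7. Corank 2; j^3 = -(p - 2*q)^3 is a perfect cube, so E-series; the 4-jet and mu = 7 give E_7. The Hessian of g at 0 is [[0, 0], [0, 0]] with rank 0, so corank 2. A Groebner basis of the Jacobian ideal J(g) in C{p,q} is {p^3, p*q^2, 3*p^2 + q^3}; counting standard monomials gives mu = 7. Corank 2; j^3 = -3*p^3 is a perfect cube, so E-series; the 4-jet and mu = 7 give E_7. Both have type E_7, hence right-equivalent.

Yes.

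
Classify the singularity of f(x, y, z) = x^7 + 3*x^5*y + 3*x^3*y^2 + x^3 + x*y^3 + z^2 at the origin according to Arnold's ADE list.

The Hessian of f at 0 has rank 1. Corank 2; j^3 = x^3 is a perfect cube, so E-series; the 4-jet and mu = 7 give E_7.

E_{7}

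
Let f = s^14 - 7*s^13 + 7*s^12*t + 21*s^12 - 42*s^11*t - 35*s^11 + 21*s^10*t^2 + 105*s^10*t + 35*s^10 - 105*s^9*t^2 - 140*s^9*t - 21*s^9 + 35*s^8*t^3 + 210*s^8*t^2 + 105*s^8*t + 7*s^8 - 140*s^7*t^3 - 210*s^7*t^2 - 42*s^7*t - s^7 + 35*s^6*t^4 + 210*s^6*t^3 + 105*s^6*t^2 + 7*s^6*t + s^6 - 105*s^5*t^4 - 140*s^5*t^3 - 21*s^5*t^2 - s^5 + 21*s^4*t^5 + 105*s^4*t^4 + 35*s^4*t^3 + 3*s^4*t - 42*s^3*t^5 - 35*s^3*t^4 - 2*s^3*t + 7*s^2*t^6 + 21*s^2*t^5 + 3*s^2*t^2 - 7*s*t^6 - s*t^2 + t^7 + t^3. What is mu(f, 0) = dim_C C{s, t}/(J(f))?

8

The Hessian of f at 0 is [[0, 0], [0, 0]] with rank 0, so corank 2. A Groebner basis of the Jacobian ideal J(f) in C{s,t} is {s*t^3, t^4, s^3 + s*t - 7*t^3, s^2*t - 7*t^3 + t^2}; counting standard monomials gives mu = 8. Corank 2; j^3 = -t^2*(s - t) has shape L^2 M (L != M), so D-series; mu = 8 gives D_8.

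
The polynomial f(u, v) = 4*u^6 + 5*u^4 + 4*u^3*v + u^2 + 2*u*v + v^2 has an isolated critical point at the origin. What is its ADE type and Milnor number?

The Hessian of f at 0 has rank 1. Corank 1: A-series; mu = 3 gives A_3.

Type A_3, Milnor number mu = 3.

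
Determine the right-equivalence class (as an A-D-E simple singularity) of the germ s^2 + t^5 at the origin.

A_4

The Hessian of f at 0 has rank 1. Corank 1: A-series; mu = 4 gives A_4.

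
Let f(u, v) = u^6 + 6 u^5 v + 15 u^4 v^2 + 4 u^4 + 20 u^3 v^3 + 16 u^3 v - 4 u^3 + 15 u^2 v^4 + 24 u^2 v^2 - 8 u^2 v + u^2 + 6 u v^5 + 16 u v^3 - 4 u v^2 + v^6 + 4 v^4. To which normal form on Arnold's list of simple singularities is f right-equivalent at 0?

The Hessian of f at 0 is [[2, 0], [0, 0]] with rank 1, so corank 1. A Groebner basis of the Jacobian ideal J(f) in C{u,v} is {u*v^2 + u*v - u/4 + v^2/2, -5*u*v/2 + u/2 + v^3 - v^2, u^2 + 2*u*v - u/2 + v^2}; counting standard monomials gives mu = 5. Corank 1: A-series; mu = 5 gives A_5.

A5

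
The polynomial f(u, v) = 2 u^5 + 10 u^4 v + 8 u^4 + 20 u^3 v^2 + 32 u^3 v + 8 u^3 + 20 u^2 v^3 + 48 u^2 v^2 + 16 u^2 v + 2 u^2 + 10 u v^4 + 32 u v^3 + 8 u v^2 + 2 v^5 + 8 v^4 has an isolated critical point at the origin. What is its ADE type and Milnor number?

The Hessian of f at 0 has rank 1. Corank 1: A-series; mu = 4 gives A_4.

Type A4, Milnor number mu = 4.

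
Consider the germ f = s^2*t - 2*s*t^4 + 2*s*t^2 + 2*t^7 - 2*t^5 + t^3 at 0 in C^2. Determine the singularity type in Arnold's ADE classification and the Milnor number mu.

The Hessian of f at 0 is [[0, 0], [0, 0]] with rank 0, so corank 2. A Groebner basis of the Jacobian ideal J(f) in C{s,t} is {s^2/6 + s*t^3 + 4*s*t/3 + 7*t^2/6, -s*t + t^4 - t^2, s^3 - 3*s*t^2 - 2*t^3, s^2*t + 2*s*t^2 + t^3}; counting standard monomials gives mu = 8. Corank 2; j^3 = t*(s + t)^2 has shape L^2 M (L != M), so D-series; mu = 8 gives D_8.

Type D_{8}, Milnor number mu = 8.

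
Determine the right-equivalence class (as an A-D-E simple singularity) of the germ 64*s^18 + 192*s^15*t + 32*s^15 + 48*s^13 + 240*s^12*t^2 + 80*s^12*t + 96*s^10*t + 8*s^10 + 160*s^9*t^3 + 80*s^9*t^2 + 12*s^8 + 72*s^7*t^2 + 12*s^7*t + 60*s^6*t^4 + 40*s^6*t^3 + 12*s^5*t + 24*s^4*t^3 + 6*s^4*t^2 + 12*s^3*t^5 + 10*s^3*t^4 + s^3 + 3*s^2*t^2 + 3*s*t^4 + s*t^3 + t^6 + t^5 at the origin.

E7

The Hessian of f at 0 has rank 0. Corank 2; j^3 = s^3 is a perfect cube, so E-series; the 4-jet and mu = 7 give E_7.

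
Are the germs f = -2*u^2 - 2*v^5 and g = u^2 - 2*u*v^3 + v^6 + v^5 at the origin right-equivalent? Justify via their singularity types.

Yes.

The Hessian of f at 0 is [[-4, 0], [0, 0]] with rank 1, so corank 1. A Groebner basis of the Jacobian ideal J(f) in C{u,v} is {v^4, u}; counting standard monomials gives mu = 4. Corank 1: A-series; mu = 4 gives A_4. The Hessian of g at 0 is [[2, 0], [0, 0]] with rank 1, so corank 1. A Groebner basis of the Jacobian ideal J(g) in C{u,v} is {-u + v^3, u^2, u*v}; counting standard monomials gives mu = 4. Corank 1: A-series; mu = 4 gives A_4. Both have type A_4, hence right-equivalent.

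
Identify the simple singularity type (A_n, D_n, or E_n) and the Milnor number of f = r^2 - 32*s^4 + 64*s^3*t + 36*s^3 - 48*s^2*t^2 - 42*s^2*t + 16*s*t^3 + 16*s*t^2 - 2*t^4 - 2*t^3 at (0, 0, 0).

Type D_5, Milnor number mu = 5.

The Hessian of f at 0 has rank 1. Corank 2; j^3 = 2*(2*s - t)*(3*s - t)^2 has shape L^2 M (L != M), so D-series; mu = 5 gives D_5.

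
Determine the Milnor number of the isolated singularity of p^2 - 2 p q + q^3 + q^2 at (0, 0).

The Hessian of f at 0 is [[2, -2], [-2, 2]] with rank 1, so corank 1. A Groebner basis of the Jacobian ideal J(f) in C{p,q} is {q^2, p - q}; counting standard monomials gives mu = 2. Corank 1: A-series; mu = 2 gives A_2.

2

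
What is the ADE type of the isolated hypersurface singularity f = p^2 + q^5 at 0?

The Hessian of f at 0 has rank 1. Corank 1: A-series; mu = 4 gives A_4.

A_4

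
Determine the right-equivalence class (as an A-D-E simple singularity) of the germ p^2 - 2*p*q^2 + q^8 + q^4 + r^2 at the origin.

A7

The Hessian of f at 0 has rank 2. Corank 1: A-series; mu = 7 gives A_7.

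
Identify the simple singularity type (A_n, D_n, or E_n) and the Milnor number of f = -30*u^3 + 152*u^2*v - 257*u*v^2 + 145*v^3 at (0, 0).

The Hessian of f at 0 is [[0, 0], [0, 0]] with rank 0, so corank 2. A Groebner basis of the Jacobian ideal J(f) in C{u,v} is {v^3, u^2 - 71*v^2/26, u*v - 43*v^2/26}; counting standard monomials gives mu = 4. Corank 2; j^3 = -(3*u - 5*v)*(10*u^2 - 34*u*v + 29*v^2) splits into three distinct lines over C (the quadratic factor has nonzero discriminant), so D_4.

Type D_4, Milnor number mu = 4.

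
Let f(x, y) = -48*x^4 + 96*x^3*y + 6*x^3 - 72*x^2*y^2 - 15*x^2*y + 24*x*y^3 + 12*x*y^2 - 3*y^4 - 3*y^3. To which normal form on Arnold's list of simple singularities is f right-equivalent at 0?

D_5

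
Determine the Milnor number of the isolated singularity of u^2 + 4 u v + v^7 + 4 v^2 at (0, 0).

6

The Hessian of f at 0 has rank 1. Corank 1: A-series; mu = 6 gives A_6.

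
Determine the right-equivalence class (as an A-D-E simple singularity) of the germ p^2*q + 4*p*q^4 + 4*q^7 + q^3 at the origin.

The Hessian of f at 0 is [[0, 0], [0, 0]] with rank 0, so corank 2. A Groebner basis of the Jacobian ideal J(f) in C{p,q} is {q^3, p^2 + 3*q^2, p*q}; counting standard monomials gives mu = 4. Corank 2; j^3 = q*(p^2 + q^2) splits into three distinct lines over C (the quadratic factor has nonzero discriminant), so D_4.

D4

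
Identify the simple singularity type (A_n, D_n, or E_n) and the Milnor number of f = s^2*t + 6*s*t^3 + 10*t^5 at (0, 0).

Type D6, Milnor number mu = 6.

The Hessian of f at 0 is [[0, 0], [0, 0]] with rank 0, so corank 2. A Groebner basis of the Jacobian ideal J(f) in C{s,t} is {s^3, s^2*t, 3*s^2/4 + s*t^2, s*t/3 + t^3}; counting standard monomials gives mu = 6. Corank 2; j^3 = s^2*t has shape L^2 M (L != M), so D-series; mu = 6 gives D_6.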